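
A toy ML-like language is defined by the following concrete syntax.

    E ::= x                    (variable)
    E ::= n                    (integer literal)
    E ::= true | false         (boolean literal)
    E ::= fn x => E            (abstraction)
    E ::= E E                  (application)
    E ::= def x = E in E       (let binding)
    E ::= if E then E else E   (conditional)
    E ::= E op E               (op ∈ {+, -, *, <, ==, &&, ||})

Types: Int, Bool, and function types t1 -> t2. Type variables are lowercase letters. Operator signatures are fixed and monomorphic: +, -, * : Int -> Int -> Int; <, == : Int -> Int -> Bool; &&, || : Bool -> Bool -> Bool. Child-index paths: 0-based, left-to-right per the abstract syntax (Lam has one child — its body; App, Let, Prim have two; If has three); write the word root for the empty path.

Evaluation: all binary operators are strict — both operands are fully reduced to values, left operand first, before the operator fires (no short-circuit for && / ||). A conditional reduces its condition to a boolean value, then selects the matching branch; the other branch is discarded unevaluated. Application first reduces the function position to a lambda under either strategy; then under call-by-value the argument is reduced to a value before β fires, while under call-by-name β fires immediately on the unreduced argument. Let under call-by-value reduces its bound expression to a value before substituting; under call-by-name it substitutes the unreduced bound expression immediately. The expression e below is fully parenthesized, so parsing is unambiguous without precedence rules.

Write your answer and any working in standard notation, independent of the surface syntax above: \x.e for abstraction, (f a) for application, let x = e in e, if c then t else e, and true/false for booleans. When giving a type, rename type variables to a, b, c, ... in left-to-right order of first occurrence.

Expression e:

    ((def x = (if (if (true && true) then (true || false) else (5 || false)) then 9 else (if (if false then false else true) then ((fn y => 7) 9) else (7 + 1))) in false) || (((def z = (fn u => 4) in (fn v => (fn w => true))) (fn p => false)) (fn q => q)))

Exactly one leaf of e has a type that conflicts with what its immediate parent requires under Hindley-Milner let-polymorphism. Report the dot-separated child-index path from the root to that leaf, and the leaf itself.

Derivation:
  unify Bool ~ Bool
  unify Bool ~ Bool
  unify Bool ~ Bool
  unify Bool ~ Bool
  unify Bool ~ Bool
  unify Int ~ Bool
  FAIL: mismatch Int ~ Bool

Answer: 0.0.0.2.0 : 5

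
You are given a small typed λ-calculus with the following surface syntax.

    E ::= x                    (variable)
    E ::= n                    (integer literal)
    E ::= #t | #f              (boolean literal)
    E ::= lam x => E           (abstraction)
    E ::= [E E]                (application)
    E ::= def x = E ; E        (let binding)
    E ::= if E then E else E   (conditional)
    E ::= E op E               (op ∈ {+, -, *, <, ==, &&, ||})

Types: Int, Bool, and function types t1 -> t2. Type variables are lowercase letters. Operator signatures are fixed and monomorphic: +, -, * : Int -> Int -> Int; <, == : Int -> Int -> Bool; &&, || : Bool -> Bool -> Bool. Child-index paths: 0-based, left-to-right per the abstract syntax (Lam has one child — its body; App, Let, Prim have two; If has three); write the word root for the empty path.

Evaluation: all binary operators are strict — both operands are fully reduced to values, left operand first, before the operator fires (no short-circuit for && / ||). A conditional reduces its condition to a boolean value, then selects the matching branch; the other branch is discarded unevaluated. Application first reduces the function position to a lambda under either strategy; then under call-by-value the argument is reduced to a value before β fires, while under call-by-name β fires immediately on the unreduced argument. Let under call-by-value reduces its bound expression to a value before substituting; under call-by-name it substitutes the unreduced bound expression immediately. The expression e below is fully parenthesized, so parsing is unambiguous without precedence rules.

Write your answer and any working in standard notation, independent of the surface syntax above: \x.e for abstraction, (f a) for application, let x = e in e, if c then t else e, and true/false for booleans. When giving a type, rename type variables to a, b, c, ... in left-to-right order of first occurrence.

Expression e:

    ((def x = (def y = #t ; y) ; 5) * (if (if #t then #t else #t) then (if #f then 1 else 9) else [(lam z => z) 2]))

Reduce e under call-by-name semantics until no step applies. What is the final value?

Trace:
step 0: ((let x = (let y = true in y) in 5) * (if (if true then true else true) then (if false then 1 else 9) else ((\z.z) 2)))
step 1: [let@0] (5 * (if (if true then true else true) then (if false then 1 else 9) else ((\z.z) 2)))
step 2: [if@1.0] (5 * (if true then (if false then 1 else 9) else ((\z.z) 2)))
step 3: [if@1] (5 * (if false then 1 else 9))
step 4: [if@1] (5 * 9)
step 5: [delta@root] 45

Answer: 45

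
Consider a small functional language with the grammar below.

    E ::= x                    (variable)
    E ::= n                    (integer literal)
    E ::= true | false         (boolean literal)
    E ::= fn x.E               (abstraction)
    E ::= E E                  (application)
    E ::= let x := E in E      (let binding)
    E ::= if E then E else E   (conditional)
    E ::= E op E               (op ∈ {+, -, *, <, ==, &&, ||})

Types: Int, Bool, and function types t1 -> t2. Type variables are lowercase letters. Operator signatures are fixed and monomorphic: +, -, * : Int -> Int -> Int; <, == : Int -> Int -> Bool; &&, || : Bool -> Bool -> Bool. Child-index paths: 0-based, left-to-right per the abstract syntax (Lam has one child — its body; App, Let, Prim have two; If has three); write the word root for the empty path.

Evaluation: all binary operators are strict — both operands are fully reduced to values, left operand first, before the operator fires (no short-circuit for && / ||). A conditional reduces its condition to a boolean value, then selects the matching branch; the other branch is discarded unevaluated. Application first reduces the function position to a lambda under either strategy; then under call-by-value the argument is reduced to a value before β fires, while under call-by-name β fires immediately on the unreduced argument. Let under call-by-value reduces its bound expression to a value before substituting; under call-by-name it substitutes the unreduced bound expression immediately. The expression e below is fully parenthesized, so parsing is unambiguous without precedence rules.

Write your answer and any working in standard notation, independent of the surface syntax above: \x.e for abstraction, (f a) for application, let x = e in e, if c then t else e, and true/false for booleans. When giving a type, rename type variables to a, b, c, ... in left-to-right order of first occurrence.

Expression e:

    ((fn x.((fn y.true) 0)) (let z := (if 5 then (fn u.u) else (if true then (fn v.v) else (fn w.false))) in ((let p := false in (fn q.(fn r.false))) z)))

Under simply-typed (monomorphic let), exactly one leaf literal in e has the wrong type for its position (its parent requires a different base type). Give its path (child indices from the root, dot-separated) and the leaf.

Answer: 1.0.0 : 5

Trace:
\y._ : b -> Bool
  unify b -> Bool ~ Int -> c
  unify b ~ Int
  unify Bool ~ c
_ _ : Bool
\x._ : a -> Bool
  unify Int ~ Bool
  FAIL: mismatch Int ~ Bool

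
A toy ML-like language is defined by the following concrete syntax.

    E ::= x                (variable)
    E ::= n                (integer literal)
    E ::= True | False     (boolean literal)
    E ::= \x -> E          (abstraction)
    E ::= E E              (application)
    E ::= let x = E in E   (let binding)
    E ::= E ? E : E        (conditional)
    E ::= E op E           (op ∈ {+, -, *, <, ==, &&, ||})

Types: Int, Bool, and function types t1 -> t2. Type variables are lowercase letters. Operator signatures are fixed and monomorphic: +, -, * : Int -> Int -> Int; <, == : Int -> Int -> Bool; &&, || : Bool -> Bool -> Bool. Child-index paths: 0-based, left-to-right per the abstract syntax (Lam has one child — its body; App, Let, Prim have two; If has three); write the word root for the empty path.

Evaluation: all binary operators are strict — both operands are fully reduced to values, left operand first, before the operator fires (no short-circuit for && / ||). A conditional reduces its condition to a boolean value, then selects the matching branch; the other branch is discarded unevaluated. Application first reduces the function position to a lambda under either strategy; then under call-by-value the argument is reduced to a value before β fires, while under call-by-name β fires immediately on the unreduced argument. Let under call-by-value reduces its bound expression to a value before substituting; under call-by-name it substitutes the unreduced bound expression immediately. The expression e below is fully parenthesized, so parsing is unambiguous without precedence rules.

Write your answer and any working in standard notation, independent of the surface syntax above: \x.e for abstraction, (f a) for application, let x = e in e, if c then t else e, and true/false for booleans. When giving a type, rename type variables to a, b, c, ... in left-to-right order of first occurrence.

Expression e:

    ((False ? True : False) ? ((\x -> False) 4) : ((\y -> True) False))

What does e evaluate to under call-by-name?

Trace:
step 0: (if (if false then true else false) then ((\x.false) 4) else ((\y.true) false))
step 1: [if@0] (if false then ((\x.false) 4) else ((\y.true) false))
step 2: [if@root] ((\y.true) false)
step 3: [beta@root] true

Answer: true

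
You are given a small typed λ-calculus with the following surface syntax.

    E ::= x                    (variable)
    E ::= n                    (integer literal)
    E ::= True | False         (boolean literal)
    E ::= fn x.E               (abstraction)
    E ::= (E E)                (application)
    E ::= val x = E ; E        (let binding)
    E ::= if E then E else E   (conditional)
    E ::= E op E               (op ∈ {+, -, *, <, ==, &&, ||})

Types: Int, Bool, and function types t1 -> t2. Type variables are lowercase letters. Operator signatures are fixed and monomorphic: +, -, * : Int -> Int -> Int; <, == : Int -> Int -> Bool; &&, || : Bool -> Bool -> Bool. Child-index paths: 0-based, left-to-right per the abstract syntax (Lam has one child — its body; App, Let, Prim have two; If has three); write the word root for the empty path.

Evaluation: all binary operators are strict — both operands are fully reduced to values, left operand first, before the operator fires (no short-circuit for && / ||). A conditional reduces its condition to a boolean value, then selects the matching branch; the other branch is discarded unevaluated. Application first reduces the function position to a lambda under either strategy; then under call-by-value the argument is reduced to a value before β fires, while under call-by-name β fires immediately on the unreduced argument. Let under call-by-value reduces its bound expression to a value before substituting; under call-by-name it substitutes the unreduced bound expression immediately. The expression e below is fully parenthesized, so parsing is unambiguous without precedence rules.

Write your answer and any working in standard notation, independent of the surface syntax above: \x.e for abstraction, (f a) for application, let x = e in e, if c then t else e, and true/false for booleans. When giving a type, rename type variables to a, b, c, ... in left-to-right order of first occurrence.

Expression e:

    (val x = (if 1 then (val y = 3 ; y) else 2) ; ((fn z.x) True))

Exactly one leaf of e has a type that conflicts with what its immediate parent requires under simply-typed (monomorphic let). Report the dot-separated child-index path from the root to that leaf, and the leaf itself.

Answer: 0.0 : 1

Trace:
  unify Int ~ Bool
  FAIL: mismatch Int ~ Bool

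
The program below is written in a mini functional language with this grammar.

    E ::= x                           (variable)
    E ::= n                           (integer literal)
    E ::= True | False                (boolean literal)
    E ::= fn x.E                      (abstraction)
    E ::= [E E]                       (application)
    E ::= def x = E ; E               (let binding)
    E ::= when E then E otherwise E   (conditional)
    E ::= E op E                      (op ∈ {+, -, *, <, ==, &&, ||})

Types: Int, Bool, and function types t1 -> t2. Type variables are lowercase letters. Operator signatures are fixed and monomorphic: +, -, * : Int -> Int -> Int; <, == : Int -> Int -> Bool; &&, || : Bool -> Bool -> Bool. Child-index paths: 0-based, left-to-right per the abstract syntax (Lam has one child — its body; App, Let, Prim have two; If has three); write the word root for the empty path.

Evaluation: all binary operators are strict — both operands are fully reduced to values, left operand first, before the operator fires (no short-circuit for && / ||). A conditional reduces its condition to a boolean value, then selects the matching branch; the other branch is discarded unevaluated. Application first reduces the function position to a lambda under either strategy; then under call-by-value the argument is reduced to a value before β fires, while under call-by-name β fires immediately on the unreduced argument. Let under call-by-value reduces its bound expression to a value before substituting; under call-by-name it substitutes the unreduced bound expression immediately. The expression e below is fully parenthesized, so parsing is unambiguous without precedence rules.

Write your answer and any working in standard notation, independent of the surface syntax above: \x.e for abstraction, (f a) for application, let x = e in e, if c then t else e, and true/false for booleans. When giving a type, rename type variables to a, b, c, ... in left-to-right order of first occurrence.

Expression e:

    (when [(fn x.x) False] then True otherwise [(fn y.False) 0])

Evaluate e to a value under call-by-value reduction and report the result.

Trace:
step 0: (if ((\x.x) false) then true else ((\y.false) 0))
step 1: [beta@0] (if false then true else ((\y.false) 0))
step 2: [if@root] ((\y.false) 0)
step 3: [beta@root] false

Answer: false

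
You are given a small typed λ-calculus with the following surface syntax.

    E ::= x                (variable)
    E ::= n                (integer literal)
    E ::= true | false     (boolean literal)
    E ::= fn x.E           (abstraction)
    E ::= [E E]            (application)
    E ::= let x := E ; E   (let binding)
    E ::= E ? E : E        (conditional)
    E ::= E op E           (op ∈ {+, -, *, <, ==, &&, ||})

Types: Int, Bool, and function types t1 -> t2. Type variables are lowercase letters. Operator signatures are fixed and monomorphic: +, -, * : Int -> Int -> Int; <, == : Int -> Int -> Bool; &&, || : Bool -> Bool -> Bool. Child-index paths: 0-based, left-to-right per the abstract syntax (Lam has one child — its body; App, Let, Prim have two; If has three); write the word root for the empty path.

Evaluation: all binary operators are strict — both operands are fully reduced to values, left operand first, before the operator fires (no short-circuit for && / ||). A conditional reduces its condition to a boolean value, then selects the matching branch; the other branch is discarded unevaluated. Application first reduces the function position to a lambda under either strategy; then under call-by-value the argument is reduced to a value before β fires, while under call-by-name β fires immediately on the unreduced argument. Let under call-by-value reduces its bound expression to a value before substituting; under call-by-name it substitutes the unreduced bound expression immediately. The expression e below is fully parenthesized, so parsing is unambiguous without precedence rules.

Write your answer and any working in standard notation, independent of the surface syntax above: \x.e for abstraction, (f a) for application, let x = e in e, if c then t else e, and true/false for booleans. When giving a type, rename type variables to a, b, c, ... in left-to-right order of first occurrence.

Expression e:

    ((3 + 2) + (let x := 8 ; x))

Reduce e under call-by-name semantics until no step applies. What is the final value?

Derivation:
step 0: ((3 + 2) + (let x = 8 in x))
step 1: [delta@0] (5 + (let x = 8 in x))
step 2: [let@1] (5 + 8)
step 3: [delta@root] 13

Answer: 13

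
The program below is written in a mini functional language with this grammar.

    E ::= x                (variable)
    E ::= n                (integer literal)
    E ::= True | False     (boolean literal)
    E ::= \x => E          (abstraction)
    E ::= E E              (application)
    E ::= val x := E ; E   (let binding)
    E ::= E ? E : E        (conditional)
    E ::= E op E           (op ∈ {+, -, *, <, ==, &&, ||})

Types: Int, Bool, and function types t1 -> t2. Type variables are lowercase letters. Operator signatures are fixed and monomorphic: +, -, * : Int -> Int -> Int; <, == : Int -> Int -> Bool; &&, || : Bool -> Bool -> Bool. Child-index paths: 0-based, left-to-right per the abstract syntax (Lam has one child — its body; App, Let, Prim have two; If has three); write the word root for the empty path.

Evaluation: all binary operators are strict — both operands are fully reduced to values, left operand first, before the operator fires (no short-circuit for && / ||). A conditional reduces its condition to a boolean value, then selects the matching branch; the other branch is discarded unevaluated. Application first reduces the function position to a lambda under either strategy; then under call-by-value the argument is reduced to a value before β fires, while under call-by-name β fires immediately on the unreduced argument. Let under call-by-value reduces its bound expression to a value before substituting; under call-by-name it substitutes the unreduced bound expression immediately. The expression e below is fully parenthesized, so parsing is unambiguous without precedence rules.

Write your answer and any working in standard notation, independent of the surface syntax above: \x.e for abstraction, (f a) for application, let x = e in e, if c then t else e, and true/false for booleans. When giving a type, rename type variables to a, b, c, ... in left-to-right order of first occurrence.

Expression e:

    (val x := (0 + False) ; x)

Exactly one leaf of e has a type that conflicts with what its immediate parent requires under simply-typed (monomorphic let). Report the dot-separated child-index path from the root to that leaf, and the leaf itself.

Answer: 0.1 : false

Trace:
  unify Int ~ Int
  unify Bool ~ Int
  FAIL: mismatch Bool ~ Int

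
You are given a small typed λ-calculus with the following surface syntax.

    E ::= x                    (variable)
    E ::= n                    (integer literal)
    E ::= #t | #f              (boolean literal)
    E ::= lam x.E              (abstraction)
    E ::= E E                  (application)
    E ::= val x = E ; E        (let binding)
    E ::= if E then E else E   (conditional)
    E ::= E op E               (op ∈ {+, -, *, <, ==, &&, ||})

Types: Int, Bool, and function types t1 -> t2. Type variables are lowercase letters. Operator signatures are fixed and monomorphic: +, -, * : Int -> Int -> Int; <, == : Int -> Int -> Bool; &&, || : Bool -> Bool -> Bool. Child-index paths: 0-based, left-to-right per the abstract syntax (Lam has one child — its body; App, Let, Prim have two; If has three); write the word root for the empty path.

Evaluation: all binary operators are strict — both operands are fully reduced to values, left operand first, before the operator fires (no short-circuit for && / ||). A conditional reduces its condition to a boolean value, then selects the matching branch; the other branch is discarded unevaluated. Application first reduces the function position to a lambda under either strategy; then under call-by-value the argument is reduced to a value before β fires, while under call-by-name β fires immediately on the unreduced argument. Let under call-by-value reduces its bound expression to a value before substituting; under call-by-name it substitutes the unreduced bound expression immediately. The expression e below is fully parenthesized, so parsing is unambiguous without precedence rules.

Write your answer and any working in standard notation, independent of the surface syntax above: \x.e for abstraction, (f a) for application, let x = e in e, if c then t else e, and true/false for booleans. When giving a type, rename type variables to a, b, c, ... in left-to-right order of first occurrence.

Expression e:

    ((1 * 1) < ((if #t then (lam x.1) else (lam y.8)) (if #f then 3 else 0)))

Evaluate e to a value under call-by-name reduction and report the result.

Derivation:
step 0: ((1 * 1) < ((if true then (\x.1) else (\y.8)) (if false then 3 else 0)))
step 1: [delta@0] (1 < ((if true then (\x.1) else (\y.8)) (if false then 3 else 0)))
step 2: [if@1.0] (1 < ((\x.1) (if false then 3 else 0)))
step 3: [beta@1] (1 < 1)
step 4: [delta@root] false

Answer: false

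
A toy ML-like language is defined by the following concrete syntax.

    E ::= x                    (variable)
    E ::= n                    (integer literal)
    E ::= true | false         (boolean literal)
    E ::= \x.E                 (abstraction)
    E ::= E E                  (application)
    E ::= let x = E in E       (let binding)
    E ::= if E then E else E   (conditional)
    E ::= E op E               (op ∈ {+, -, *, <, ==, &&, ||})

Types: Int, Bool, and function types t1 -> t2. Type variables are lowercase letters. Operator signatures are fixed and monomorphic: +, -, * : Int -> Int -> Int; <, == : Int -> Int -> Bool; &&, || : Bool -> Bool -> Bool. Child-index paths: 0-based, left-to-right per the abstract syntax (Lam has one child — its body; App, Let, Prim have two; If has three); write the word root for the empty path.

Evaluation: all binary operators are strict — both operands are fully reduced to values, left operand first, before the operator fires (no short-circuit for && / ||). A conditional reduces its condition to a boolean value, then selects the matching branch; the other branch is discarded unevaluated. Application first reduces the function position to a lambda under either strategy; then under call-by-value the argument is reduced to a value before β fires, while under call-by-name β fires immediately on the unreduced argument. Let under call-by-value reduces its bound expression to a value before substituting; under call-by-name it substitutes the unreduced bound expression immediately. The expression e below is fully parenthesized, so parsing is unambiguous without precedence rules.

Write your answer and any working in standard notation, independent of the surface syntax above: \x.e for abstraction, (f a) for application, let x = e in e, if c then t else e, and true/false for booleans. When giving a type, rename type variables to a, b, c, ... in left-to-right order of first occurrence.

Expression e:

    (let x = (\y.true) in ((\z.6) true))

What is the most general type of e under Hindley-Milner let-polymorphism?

Answer: Int

Derivation:
\y._ : a -> Bool
let x : forall. a -> Bool
\z._ : b -> Int
  unify b -> Int ~ Bool -> c
  unify b ~ Bool
  unify Int ~ c
_ _ : Int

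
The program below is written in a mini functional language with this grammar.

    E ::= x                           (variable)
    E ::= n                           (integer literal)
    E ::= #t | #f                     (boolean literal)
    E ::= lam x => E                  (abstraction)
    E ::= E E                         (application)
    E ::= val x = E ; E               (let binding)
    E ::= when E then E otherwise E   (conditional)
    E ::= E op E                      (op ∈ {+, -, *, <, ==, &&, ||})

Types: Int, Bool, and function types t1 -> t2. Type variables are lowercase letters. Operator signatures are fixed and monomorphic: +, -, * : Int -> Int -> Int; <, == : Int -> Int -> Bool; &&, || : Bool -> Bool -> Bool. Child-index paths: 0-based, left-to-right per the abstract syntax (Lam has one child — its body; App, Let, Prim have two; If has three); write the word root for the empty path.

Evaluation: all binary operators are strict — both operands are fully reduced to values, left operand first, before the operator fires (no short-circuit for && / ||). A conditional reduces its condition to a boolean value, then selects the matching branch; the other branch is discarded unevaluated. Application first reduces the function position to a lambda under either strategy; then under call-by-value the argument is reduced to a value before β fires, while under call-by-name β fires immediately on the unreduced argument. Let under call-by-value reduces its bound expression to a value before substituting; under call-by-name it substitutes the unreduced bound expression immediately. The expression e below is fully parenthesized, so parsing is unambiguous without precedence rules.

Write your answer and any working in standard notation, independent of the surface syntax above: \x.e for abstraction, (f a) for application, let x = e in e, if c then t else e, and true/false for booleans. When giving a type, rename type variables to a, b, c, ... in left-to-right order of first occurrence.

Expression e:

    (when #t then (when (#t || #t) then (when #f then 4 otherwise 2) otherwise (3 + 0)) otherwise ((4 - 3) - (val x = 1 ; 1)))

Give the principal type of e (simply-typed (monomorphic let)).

Answer: Int

Trace:
  unify Bool ~ Bool
  unify Bool ~ Bool
  unify Bool ~ Bool
  unify Bool ~ Bool
  unify Bool ~ Bool
  unify Int ~ Int
  unify Int ~ Int
  unify Int ~ Int
  unify Int ~ Int
  unify Int ~ Int
  unify Int ~ Int
  unify Int ~ Int
let x : Int
  unify Int ~ Int
  unify Int ~ Int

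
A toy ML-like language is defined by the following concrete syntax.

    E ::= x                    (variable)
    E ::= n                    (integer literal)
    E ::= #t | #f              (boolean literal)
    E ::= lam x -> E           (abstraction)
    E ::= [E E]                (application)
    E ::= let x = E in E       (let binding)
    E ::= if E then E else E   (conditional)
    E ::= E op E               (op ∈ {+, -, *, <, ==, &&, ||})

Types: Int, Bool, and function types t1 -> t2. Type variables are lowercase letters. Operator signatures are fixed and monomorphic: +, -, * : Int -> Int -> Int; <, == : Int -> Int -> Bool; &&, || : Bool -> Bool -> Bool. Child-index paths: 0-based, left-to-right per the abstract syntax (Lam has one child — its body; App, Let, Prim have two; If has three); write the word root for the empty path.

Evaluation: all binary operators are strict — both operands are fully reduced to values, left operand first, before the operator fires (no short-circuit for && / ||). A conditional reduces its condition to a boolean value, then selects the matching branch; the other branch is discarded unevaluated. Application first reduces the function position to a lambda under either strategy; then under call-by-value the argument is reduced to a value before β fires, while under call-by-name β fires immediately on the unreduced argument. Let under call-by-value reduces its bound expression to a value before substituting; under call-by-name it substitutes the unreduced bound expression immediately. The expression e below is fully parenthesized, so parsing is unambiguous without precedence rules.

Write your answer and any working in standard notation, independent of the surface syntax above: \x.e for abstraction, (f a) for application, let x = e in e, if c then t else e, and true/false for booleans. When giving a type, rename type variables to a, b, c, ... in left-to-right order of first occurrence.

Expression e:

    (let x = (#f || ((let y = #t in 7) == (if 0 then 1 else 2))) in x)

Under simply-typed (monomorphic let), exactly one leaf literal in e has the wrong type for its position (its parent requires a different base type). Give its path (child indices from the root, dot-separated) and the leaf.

Working:
  unify Bool ~ Bool
let y : Bool
  unify Int ~ Int
  unify Int ~ Bool
  FAIL: mismatch Int ~ Bool

Answer: 0.1.1.0 : 0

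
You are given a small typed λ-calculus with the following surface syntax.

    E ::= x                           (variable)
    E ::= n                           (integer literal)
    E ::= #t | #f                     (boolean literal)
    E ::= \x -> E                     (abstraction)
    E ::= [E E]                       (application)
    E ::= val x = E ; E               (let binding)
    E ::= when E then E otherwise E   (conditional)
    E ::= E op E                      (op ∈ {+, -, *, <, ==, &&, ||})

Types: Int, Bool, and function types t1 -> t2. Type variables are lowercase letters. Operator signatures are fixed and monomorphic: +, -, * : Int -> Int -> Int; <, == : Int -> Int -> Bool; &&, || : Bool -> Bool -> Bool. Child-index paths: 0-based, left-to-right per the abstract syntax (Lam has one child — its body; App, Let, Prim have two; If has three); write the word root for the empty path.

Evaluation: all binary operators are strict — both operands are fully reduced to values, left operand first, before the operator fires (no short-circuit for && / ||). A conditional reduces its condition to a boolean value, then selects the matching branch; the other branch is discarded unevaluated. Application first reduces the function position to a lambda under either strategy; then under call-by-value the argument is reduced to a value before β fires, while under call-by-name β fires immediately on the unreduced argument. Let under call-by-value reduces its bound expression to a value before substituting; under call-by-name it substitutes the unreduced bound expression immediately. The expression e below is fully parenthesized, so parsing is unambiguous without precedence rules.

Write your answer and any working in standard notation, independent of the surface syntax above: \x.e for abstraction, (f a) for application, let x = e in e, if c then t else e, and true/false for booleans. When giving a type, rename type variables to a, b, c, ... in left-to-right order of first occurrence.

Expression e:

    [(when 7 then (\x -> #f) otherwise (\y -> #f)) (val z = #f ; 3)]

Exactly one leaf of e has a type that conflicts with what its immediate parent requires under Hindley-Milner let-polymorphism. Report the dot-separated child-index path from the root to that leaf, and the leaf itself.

Trace:
  unify Int ~ Bool
  FAIL: mismatch Int ~ Bool

Answer: 0.0 : 7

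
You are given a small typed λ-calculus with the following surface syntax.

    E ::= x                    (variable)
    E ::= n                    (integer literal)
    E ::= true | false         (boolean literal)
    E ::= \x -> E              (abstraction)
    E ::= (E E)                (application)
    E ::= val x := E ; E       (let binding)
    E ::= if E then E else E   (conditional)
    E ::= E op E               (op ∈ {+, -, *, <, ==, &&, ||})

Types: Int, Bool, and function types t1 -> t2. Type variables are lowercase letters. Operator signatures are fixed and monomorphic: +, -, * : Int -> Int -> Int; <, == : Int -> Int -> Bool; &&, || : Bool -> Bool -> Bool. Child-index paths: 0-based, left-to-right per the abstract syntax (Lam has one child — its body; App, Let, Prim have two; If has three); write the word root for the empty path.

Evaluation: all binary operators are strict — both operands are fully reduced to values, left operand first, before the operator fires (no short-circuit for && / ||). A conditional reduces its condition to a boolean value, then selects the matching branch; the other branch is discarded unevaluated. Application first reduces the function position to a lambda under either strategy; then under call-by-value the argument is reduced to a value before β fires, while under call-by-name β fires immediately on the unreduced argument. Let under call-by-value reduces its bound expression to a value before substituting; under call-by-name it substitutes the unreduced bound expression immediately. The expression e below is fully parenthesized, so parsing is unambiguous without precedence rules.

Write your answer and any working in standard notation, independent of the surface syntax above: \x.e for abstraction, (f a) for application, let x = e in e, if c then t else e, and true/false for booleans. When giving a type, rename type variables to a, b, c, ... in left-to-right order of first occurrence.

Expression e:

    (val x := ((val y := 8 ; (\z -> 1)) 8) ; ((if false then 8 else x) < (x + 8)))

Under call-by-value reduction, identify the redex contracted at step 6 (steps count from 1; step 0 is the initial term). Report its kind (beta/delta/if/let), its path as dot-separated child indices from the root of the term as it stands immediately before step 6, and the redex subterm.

Trace:
step 0: (let x = ((let y = 8 in (\z.1)) 8) in ((if false then 8 else x) < (x + 8)))
step 1: [let@0.0] (let x = ((\z.1) 8) in ((if false then 8 else x) < (x + 8)))
step 2: [beta@0] (let x = 1 in ((if false then 8 else x) < (x + 8)))
step 3: [let@root] ((if false then 8 else 1) < (1 + 8))
step 4: [if@0] (1 < (1 + 8))
step 5: [delta@1] (1 < 9)
step 6: [delta@root] true

Answer: delta at root : (1 < 9)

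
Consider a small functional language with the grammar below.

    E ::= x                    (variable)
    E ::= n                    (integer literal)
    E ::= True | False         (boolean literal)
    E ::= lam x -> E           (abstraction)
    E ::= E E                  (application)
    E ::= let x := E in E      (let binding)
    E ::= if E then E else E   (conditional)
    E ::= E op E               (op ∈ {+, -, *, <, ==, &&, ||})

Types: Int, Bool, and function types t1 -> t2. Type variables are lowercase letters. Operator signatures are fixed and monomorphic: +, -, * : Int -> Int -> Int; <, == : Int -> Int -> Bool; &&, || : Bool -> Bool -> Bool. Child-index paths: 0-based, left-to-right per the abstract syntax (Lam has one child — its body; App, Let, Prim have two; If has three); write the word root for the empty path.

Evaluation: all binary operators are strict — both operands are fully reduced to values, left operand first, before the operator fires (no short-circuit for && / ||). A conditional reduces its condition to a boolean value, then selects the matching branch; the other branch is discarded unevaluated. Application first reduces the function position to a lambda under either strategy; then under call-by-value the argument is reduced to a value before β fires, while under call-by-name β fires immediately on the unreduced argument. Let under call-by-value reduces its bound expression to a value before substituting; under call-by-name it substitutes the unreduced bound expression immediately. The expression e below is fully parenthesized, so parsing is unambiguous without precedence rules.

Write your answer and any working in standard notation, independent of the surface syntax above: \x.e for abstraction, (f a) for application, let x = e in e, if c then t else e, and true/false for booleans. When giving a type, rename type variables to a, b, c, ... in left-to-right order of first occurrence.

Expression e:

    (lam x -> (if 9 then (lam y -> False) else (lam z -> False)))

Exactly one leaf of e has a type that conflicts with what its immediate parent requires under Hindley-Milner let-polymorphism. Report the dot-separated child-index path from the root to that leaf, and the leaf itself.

Trace:
  unify Int ~ Bool
  FAIL: mismatch Int ~ Bool

Answer: 0.0 : 9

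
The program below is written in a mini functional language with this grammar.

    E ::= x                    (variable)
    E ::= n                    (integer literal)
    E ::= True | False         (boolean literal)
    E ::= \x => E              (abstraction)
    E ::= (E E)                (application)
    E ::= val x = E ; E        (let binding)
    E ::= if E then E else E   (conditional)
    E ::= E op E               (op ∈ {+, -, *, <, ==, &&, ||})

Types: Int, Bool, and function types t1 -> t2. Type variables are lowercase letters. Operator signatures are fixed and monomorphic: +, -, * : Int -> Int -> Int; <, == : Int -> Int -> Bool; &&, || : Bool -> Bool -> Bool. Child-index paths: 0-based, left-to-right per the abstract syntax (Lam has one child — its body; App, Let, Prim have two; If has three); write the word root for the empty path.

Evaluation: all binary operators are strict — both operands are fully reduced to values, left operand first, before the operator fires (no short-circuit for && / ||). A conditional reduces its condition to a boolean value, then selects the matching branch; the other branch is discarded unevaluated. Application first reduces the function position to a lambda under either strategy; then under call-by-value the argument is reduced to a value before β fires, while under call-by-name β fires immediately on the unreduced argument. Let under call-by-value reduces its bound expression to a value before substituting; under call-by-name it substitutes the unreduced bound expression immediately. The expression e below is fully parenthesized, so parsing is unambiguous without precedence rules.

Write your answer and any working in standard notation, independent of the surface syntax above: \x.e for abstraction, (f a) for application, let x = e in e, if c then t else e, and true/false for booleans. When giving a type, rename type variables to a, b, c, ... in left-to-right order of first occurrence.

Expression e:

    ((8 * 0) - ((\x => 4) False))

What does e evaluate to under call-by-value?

Answer: -4

Trace:
step 0: ((8 * 0) - ((\x.4) false))
step 1: [delta@0] (0 - ((\x.4) false))
step 2: [beta@1] (0 - 4)
step 3: [delta@root] -4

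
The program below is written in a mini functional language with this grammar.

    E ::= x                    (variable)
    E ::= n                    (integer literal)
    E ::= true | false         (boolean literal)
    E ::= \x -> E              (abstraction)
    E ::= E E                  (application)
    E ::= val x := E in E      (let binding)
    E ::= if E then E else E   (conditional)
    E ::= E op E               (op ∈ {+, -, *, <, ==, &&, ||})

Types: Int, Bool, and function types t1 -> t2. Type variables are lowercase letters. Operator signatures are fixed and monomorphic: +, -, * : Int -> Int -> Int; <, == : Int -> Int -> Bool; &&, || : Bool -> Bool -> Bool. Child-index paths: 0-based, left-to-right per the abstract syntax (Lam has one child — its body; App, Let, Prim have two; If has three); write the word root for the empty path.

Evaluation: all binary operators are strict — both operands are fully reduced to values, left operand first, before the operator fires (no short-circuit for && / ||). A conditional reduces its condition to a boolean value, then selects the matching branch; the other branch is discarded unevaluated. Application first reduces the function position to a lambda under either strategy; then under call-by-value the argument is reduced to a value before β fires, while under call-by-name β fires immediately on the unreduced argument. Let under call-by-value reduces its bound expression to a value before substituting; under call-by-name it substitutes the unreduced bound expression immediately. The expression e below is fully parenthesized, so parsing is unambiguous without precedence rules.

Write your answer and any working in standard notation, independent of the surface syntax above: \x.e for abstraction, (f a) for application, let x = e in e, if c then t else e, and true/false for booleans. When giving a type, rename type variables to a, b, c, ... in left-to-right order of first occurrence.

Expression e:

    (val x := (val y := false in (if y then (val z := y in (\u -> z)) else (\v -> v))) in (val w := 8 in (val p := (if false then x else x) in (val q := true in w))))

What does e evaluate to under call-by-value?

Derivation:
step 0: (let x = (let y = false in (if y then (let z = y in (\u.z)) else (\v.v))) in (let w = 8 in (let p = (if false then x else x) in (let q = true in w))))
step 1: [let@0] (let x = (if false then (let z = false in (\u.z)) else (\v.v)) in (let w = 8 in (let p = (if false then x else x) in (let q = true in w))))
step 2: [if@0] (let x = (\v.v) in (let w = 8 in (let p = (if false then x else x) in (let q = true in w))))
step 3: [let@root] (let w = 8 in (let p = (if false then (\v.v) else (\v.v)) in (let q = true in w)))
step 4: [let@root] (let p = (if false then (\v.v) else (\v.v)) in (let q = true in 8))
step 5: [if@0] (let p = (\v.v) in (let q = true in 8))
step 6: [let@root] (let q = true in 8)
step 7: [let@root] 8

Answer: 8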